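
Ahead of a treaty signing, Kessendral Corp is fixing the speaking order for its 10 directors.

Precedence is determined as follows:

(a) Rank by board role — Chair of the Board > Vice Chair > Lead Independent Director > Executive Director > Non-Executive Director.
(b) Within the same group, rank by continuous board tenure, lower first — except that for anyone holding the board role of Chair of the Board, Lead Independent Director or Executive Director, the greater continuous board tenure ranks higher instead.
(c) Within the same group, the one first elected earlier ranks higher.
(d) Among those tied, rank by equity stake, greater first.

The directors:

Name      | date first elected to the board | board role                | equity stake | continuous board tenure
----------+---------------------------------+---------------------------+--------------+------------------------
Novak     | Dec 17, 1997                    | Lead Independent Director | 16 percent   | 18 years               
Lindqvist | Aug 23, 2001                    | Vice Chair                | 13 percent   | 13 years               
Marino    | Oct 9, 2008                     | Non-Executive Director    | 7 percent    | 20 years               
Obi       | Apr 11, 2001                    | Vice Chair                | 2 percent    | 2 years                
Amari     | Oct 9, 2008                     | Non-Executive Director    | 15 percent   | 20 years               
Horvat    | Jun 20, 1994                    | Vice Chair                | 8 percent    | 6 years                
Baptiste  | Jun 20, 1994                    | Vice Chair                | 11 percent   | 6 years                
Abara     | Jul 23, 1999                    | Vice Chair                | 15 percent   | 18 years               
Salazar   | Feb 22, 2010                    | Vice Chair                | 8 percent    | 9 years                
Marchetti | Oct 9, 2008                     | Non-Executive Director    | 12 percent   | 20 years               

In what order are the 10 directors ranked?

By board role: Obi, Baptiste, Horvat, Salazar, Lindqvist and Abara (Vice Chair); then Novak (Lead Independent Director); then Amari, Marchetti and Marino (Non-Executive Director).
Among Obi, Baptiste, Horvat, Salazar, Lindqvist and Abara, by continuous board tenure (lower first): Obi (2 years) before Baptiste and Horvat (6 years) before Salazar (9 years) before Lindqvist (13 years) before Abara (18 years).
Baptiste and Horvat both have date first elected to the board Jun 20, 1994, so the next rule applies.
Among Baptiste and Horvat, by equity stake (higher first): Baptiste (11 percent) before Horvat (8 percent).
Amari, Marchetti and Marino all have continuous board tenure 20 years, so the next rule applies.
Amari, Marchetti and Marino all have date first elected to the board Oct 9, 2008, so the next rule applies.
Among Amari, Marchetti and Marino, by equity stake (higher first): Amari (15 percent) before Marchetti (12 percent) before Marino (7 percent).
Full order: Obi, Baptiste, Horvat, Salazar, Lindqvist, Abara, Novak, Amari, Marchetti, Marino.

Obi, Baptiste, Horvat, Salazar, Lindqvist, Abara, Novak, Amari, Marchetti, Marino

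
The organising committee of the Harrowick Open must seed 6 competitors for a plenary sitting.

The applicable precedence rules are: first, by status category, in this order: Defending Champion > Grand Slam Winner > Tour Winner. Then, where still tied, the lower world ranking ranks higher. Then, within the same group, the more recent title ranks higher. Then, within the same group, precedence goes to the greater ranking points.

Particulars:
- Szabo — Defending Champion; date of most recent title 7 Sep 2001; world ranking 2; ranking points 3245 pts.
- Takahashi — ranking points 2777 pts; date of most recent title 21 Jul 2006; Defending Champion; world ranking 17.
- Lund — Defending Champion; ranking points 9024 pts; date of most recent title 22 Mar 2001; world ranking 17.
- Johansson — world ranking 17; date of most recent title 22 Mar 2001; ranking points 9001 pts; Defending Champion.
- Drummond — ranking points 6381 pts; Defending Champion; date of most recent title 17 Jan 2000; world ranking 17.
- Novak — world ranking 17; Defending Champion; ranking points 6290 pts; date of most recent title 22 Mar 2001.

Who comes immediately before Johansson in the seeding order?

By status category: Szabo, Takahashi, Lund, Johansson, Novak and Drummond (Defending Champion).
Among Szabo, Takahashi, Lund, Johansson, Novak and Drummond, by world ranking (lower first): Szabo (2) before Takahashi, Lund, Johansson, Novak and Drummond (17).
Among Takahashi, Lund, Johansson, Novak and Drummond, by date of most recent title (later first): Takahashi (21 Jul 2006) before Lund, Johansson and Novak (22 Mar 2001) before Drummond (17 Jan 2000).
Among Lund, Johansson and Novak, by ranking points (higher first): Lund (9024 pts) before Johansson (9001 pts) before Novak (6290 pts).
Order: Szabo, Takahashi, Lund, Johansson, Novak, Drummond.

Lund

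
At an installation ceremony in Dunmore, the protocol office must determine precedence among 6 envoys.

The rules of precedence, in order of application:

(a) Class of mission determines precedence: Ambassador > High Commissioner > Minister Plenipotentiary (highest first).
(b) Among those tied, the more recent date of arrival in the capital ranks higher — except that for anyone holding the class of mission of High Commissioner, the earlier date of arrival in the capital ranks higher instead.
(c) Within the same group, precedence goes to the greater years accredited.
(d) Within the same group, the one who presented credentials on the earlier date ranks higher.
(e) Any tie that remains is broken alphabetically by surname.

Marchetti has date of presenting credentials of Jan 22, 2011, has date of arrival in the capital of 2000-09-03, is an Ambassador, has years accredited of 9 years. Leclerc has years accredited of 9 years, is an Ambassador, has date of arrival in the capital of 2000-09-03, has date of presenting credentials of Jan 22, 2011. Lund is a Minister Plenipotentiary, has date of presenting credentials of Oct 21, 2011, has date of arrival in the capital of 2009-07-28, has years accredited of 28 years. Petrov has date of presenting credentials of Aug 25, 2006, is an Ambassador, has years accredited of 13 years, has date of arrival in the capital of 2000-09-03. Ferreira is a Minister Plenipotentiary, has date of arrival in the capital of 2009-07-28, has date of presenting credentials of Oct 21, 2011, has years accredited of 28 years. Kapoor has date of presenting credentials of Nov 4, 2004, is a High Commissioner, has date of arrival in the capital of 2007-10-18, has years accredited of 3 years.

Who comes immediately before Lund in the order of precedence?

Ferreira

By class of mission: Petrov, Leclerc and Marchetti (Ambassador); then Kapoor (High Commissioner); then Ferreira and Lund (Minister Plenipotentiary).
Petrov, Leclerc and Marchetti all have date of arrival in the capital 2000-09-03, so the next rule applies.
Among Petrov, Leclerc and Marchetti, by years accredited (higher first): Petrov (13 years) before Leclerc and Marchetti (9 years).
Leclerc and Marchetti both have date of presenting credentials Jan 22, 2011, so the next rule applies.
Among Leclerc and Marchetti, alphabetically by surname: Leclerc before Marchetti.
Ferreira and Lund both have date of arrival in the capital 2009-07-28, so the next rule applies.
Ferreira and Lund both have years accredited 28 years, so the next rule applies.
Ferreira and Lund both have date of presenting credentials Oct 21, 2011, so the next rule applies.
Among Ferreira and Lund, alphabetically by surname: Ferreira before Lund.
Order: Petrov, Leclerc, Marchetti, Kapoor, Ferreira, Lund.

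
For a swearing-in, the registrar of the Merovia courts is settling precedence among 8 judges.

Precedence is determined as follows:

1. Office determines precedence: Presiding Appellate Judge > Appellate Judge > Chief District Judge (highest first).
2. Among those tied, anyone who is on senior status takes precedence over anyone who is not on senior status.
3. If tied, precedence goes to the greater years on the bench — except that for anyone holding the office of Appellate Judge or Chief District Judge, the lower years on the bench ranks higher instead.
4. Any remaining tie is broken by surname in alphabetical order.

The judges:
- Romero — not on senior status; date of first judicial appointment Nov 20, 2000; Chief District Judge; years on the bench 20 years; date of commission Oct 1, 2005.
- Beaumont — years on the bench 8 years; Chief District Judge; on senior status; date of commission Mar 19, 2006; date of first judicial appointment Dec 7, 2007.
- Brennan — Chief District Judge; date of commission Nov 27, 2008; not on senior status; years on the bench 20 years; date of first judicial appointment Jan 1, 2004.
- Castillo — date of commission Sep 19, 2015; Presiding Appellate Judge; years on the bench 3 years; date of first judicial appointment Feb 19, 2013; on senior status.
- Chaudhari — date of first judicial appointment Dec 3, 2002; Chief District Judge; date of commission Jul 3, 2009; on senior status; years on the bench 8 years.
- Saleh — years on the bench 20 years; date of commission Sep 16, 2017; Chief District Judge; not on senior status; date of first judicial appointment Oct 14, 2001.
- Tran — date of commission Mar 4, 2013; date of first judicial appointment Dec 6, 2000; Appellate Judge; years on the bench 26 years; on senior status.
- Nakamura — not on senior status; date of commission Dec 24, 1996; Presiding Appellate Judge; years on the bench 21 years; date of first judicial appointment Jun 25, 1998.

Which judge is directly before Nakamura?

Castillo

By office: Castillo and Nakamura (Presiding Appellate Judge); then Tran (Appellate Judge); then Beaumont, Chaudhari, Brennan, Romero and Saleh (Chief District Judge).
Among Castillo and Nakamura, on senior status before not on senior status: Castillo (on senior status) before Nakamura (not on senior status).
Among Beaumont, Chaudhari, Brennan, Romero and Saleh, on senior status before not on senior status: Beaumont and Chaudhari (on senior status) before Brennan, Romero and Saleh (not on senior status).
Beaumont and Chaudhari both have years on the bench 8 years, so the next rule applies.
Among Beaumont and Chaudhari, alphabetically by surname: Beaumont before Chaudhari.
Brennan, Romero and Saleh all have years on the bench 20 years, so the next rule applies.
Among Brennan, Romero and Saleh, alphabetically by surname: Brennan before Romero before Saleh.
Order: Castillo, Nakamura, Tran, Beaumont, Chaudhari, Brennan, Romero, Saleh.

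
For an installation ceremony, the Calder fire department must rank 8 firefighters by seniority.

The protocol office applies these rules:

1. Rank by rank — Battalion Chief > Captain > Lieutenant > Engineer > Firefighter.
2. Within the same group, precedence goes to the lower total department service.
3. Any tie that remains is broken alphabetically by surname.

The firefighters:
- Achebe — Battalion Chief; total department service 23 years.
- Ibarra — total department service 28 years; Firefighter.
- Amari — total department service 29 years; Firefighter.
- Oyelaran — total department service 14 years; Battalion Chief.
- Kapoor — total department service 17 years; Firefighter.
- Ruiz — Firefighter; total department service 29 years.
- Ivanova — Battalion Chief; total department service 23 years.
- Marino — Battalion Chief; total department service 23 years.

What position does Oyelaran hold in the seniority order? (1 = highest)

1

By rank: Oyelaran, Achebe, Ivanova and Marino (Battalion Chief); then Kapoor, Ibarra, Amari and Ruiz (Firefighter).
Among Oyelaran, Achebe, Ivanova and Marino, by total department service (lower first): Oyelaran (14 years) before Achebe, Ivanova and Marino (23 years).
Among Achebe, Ivanova and Marino, alphabetically by surname: Achebe before Ivanova before Marino.
Among Kapoor, Ibarra, Amari and Ruiz, by total department service (lower first): Kapoor (17 years) before Ibarra (28 years) before Amari and Ruiz (29 years).
Among Amari and Ruiz, alphabetically by surname: Amari before Ruiz.
Order: Oyelaran, Achebe, Ivanova, Marino, Kapoor, Ibarra, Amari, Ruiz. So position 1.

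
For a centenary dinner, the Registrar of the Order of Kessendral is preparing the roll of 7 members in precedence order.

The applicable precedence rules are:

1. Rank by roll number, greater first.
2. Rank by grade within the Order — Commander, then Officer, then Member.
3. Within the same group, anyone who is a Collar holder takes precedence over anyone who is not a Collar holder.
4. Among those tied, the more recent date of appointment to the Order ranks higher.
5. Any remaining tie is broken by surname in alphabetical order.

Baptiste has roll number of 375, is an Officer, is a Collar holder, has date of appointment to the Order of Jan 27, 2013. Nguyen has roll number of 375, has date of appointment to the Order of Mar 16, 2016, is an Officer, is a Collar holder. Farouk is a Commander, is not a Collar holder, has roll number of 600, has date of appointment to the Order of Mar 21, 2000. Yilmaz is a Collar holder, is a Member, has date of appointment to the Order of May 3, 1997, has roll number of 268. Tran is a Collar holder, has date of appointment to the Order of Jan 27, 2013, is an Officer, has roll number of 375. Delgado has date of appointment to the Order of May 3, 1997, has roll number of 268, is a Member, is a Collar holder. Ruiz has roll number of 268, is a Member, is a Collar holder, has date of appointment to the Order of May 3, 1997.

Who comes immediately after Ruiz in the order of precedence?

By roll number (higher first): Farouk (600); then Nguyen, Baptiste and Tran (each 375); then Delgado, Ruiz and Yilmaz (each 268).
Nguyen, Baptiste and Tran are each Officer, so the next rule applies.
Nguyen, Baptiste and Tran are each a Collar holder, so the next rule applies.
Among Nguyen, Baptiste and Tran, by date of appointment to the Order (later first): Nguyen (Mar 16, 2016) before Baptiste and Tran (Jan 27, 2013).
Among Baptiste and Tran, alphabetically by surname: Baptiste before Tran.
Delgado, Ruiz and Yilmaz are each Member, so the next rule applies.
Delgado, Ruiz and Yilmaz are each a Collar holder, so the next rule applies.
Delgado, Ruiz and Yilmaz all have date of appointment to the Order May 3, 1997, so the next rule applies.
Among Delgado, Ruiz and Yilmaz, alphabetically by surname: Delgado before Ruiz before Yilmaz.
Order: Farouk, Nguyen, Baptiste, Tran, Delgado, Ruiz, Yilmaz.

Yilmaz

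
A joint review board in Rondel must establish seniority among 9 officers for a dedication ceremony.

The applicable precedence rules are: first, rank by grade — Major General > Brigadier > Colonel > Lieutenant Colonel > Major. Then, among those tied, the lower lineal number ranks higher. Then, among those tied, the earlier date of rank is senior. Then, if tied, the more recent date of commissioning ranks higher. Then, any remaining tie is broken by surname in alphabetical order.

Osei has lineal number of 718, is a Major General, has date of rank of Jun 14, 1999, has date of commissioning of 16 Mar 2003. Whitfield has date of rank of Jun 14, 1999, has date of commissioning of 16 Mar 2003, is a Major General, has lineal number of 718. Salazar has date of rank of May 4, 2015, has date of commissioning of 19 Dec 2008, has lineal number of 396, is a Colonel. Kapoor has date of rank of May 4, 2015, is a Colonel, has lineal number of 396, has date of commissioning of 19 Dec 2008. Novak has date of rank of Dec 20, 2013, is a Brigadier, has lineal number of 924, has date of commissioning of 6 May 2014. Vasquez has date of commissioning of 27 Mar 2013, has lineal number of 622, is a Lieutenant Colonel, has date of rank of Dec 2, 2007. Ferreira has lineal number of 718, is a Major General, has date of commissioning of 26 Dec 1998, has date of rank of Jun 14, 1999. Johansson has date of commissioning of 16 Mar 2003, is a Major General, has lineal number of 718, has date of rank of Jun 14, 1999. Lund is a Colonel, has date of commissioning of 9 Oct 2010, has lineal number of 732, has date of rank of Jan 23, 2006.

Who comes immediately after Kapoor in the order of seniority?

Salazar

By grade: Johansson, Osei, Whitfield and Ferreira (Major General); then Novak (Brigadier); then Kapoor, Salazar and Lund (Colonel); then Vasquez (Lieutenant Colonel).
Johansson, Osei, Whitfield and Ferreira all have lineal number 718, so the next rule applies.
Johansson, Osei, Whitfield and Ferreira all have date of rank Jun 14, 1999, so the next rule applies.
Among Johansson, Osei, Whitfield and Ferreira, by date of commissioning (later first): Johansson, Osei and Whitfield (16 Mar 2003) before Ferreira (26 Dec 1998).
Among Johansson, Osei and Whitfield, alphabetically by surname: Johansson before Osei before Whitfield.
Among Kapoor, Salazar and Lund, by lineal number (lower first): Kapoor and Salazar (396) before Lund (732).
Kapoor and Salazar both have date of rank May 4, 2015, so the next rule applies.
Kapoor and Salazar both have date of commissioning 19 Dec 2008, so the next rule applies.
Among Kapoor and Salazar, alphabetically by surname: Kapoor before Salazar.
Order: Johansson, Osei, Whitfield, Ferreira, Novak, Kapoor, Salazar, Lund, Vasquez.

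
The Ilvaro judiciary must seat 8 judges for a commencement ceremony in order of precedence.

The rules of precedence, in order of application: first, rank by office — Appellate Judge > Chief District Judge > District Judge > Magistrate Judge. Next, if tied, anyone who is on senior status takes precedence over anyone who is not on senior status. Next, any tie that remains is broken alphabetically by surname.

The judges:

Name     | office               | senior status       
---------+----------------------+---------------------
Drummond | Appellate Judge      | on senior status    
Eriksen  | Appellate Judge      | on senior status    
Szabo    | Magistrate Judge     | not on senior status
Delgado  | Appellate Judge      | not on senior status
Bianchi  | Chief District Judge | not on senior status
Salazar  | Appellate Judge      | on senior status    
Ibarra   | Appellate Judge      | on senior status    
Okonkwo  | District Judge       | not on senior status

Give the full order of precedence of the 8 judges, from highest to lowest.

Drummond, Eriksen, Ibarra, Salazar, Delgado, Bianchi, Okonkwo, Szabo

By office: Drummond, Eriksen, Ibarra, Salazar and Delgado (Appellate Judge); then Bianchi (Chief District Judge); then Okonkwo (District Judge); then Szabo (Magistrate Judge).
Among Drummond, Eriksen, Ibarra, Salazar and Delgado, on senior status before not on senior status: Drummond, Eriksen, Ibarra and Salazar (on senior status) before Delgado (not on senior status).
Among Drummond, Eriksen, Ibarra and Salazar, alphabetically by surname: Drummond before Eriksen before Ibarra before Salazar.
Full order: Drummond, Eriksen, Ibarra, Salazar, Delgado, Bianchi, Okonkwo, Szabo.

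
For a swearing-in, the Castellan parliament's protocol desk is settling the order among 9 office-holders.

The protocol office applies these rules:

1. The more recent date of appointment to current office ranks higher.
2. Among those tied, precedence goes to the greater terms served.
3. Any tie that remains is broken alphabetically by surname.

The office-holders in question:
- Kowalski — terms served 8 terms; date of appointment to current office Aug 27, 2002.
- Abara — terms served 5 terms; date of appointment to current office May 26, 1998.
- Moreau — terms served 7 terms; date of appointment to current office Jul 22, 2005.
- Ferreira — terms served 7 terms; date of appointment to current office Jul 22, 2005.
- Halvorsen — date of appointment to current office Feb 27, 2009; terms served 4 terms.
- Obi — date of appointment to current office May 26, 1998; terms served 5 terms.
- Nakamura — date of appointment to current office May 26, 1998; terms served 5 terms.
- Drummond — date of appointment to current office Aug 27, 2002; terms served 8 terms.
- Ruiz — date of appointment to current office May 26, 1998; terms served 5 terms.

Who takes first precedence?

Halvorsen

By date of appointment to current office (later first): Halvorsen (Feb 27, 2009); then Ferreira and Moreau (both Jul 22, 2005); then Drummond and Kowalski (both Aug 27, 2002); then Abara, Nakamura, Obi and Ruiz (each May 26, 1998).
Ferreira and Moreau both have terms served 7 terms, so the next rule applies.
Among Ferreira and Moreau, alphabetically by surname: Ferreira before Moreau.
Drummond and Kowalski both have terms served 8 terms, so the next rule applies.
Among Drummond and Kowalski, alphabetically by surname: Drummond before Kowalski.
Abara, Nakamura, Obi and Ruiz all have terms served 5 terms, so the next rule applies.
Among Abara, Nakamura, Obi and Ruiz, alphabetically by surname: Abara before Nakamura before Obi before Ruiz.
Order: Halvorsen, Ferreira, Moreau, Drummond, Kowalski, Abara, Nakamura, Obi, Ruiz.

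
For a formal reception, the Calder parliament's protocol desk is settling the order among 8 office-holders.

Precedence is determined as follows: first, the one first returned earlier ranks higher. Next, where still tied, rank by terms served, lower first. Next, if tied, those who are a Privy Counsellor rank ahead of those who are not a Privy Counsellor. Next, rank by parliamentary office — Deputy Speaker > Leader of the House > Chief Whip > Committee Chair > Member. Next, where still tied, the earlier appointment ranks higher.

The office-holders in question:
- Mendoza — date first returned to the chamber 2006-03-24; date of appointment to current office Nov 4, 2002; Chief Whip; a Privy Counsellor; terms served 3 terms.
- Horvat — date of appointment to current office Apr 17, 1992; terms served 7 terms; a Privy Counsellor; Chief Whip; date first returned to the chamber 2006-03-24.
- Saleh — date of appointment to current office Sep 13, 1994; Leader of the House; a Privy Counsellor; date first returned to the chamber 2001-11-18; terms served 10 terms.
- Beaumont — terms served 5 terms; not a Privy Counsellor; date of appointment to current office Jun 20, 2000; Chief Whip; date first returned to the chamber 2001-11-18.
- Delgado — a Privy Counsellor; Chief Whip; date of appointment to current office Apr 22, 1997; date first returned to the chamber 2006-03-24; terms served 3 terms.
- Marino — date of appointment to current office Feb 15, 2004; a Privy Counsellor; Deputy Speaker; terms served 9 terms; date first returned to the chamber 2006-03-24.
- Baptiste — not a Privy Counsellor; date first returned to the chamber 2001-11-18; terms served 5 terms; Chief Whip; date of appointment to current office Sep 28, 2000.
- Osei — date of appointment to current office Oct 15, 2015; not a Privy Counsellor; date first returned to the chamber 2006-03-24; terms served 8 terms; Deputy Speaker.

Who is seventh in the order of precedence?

Osei

By date first returned to the chamber (earlier first): Beaumont, Baptiste and Saleh (each 2001-11-18); then Delgado, Mendoza, Horvat, Osei and Marino (each 2006-03-24).
Among Beaumont, Baptiste and Saleh, by terms served (lower first): Beaumont and Baptiste (5 terms) before Saleh (10 terms).
Beaumont and Baptiste are each not a Privy Counsellor, so the next rule applies.
Beaumont and Baptiste are each Chief Whip, so the next rule applies.
Among Beaumont and Baptiste, by date of appointment to current office (earlier first): Beaumont (Jun 20, 2000) before Baptiste (Sep 28, 2000).
Among Delgado, Mendoza, Horvat, Osei and Marino, by terms served (lower first): Delgado and Mendoza (3 terms) before Horvat (7 terms) before Osei (8 terms) before Marino (9 terms).
Delgado and Mendoza are each a Privy Counsellor, so the next rule applies.
Delgado and Mendoza are each Chief Whip, so the next rule applies.
Among Delgado and Mendoza, by date of appointment to current office (earlier first): Delgado (Apr 22, 1997) before Mendoza (Nov 4, 2002).
Order: Beaumont, Baptiste, Saleh, Delgado, Mendoza, Horvat, Osei, Marino.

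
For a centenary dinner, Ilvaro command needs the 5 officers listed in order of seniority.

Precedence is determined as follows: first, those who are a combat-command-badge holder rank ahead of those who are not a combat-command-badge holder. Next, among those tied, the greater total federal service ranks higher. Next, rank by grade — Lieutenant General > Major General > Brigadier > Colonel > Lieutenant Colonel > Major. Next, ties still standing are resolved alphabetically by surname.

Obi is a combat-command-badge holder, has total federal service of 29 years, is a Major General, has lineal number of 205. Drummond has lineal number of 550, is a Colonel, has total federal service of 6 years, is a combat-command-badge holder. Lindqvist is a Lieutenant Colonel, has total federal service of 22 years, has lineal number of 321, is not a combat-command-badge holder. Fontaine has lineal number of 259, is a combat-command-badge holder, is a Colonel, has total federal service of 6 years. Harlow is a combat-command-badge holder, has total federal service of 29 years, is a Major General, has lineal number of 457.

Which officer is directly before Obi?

By the first rule: Harlow, Obi, Drummond and Fontaine (each a combat-command-badge holder); then Lindqvist (not a combat-command-badge holder).
Among Harlow, Obi, Drummond and Fontaine, by total federal service (higher first): Harlow and Obi (29 years) before Drummond and Fontaine (6 years).
Harlow and Obi are each Major General, so the next rule applies.
Among Harlow and Obi, alphabetically by surname: Harlow before Obi.
Drummond and Fontaine are each Colonel, so the next rule applies.
Among Drummond and Fontaine, alphabetically by surname: Drummond before Fontaine.
Order: Harlow, Obi, Drummond, Fontaine, Lindqvist.

Harlow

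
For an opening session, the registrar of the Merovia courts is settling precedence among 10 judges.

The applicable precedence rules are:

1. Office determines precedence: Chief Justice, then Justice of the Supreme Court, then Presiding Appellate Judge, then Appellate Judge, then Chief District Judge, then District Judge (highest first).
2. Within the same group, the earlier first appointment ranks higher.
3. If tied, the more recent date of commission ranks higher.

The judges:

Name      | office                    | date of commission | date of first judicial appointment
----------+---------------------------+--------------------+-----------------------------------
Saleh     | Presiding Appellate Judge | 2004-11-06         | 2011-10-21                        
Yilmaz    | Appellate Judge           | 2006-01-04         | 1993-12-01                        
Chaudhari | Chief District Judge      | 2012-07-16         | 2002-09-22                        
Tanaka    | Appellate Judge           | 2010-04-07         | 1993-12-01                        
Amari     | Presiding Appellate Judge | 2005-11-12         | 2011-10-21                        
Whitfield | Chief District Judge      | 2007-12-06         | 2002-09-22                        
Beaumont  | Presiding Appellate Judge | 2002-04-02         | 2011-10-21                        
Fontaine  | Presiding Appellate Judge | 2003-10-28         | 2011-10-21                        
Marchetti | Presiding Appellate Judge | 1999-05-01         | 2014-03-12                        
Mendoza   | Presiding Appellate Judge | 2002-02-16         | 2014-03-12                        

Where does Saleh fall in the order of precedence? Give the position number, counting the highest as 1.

By office: Amari, Saleh, Fontaine, Beaumont, Mendoza and Marchetti (Presiding Appellate Judge); then Tanaka and Yilmaz (Appellate Judge); then Chaudhari and Whitfield (Chief District Judge).
Among Amari, Saleh, Fontaine, Beaumont, Mendoza and Marchetti, by date of first judicial appointment (earlier first): Amari, Saleh, Fontaine and Beaumont (2011-10-21) before Mendoza and Marchetti (2014-03-12).
Among Amari, Saleh, Fontaine and Beaumont, by date of commission (later first): Amari (2005-11-12) before Saleh (2004-11-06) before Fontaine (2003-10-28) before Beaumont (2002-04-02).
Among Mendoza and Marchetti, by date of commission (later first): Mendoza (2002-02-16) before Marchetti (1999-05-01).
Tanaka and Yilmaz both have date of first judicial appointment 1993-12-01, so the next rule applies.
Among Tanaka and Yilmaz, by date of commission (later first): Tanaka (2010-04-07) before Yilmaz (2006-01-04).
Chaudhari and Whitfield both have date of first judicial appointment 2002-09-22, so the next rule applies.
Among Chaudhari and Whitfield, by date of commission (later first): Chaudhari (2012-07-16) before Whitfield (2007-12-06).
Order: Amari, Saleh, Fontaine, Beaumont, Mendoza, Marchetti, Tanaka, Yilmaz, Chaudhari, Whitfield. So position 2.

2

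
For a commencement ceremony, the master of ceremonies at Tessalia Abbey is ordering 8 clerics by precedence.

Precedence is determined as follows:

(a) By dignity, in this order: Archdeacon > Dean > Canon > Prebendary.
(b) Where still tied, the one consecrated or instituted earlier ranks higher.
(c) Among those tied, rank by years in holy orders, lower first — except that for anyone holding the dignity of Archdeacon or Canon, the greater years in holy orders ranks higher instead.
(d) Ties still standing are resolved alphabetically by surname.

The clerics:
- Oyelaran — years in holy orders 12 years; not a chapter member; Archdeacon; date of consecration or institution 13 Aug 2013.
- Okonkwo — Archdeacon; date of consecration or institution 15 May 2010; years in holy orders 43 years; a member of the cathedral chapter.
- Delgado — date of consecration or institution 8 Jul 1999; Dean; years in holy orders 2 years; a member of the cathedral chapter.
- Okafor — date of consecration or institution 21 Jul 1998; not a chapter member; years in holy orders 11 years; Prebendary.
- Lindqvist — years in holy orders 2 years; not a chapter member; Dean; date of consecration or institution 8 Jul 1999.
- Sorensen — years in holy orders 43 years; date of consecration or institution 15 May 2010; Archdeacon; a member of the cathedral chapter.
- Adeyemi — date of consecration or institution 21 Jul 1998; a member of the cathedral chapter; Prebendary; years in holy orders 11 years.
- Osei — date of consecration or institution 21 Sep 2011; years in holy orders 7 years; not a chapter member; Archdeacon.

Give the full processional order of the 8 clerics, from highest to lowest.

Okonkwo, Sorensen, Osei, Oyelaran, Delgado, Lindqvist, Adeyemi, Okafor

By dignity: Okonkwo, Sorensen, Osei and Oyelaran (Archdeacon); then Delgado and Lindqvist (Dean); then Adeyemi and Okafor (Prebendary).
Among Okonkwo, Sorensen, Osei and Oyelaran, by date of consecration or institution (earlier first): Okonkwo and Sorensen (15 May 2010) before Osei (21 Sep 2011) before Oyelaran (13 Aug 2013).
Okonkwo and Sorensen both have years in holy orders 43 years, so the next rule applies.
Among Okonkwo and Sorensen, alphabetically by surname: Okonkwo before Sorensen.
Delgado and Lindqvist both have date of consecration or institution 8 Jul 1999, so the next rule applies.
Delgado and Lindqvist both have years in holy orders 2 years, so the next rule applies.
Among Delgado and Lindqvist, alphabetically by surname: Delgado before Lindqvist.
Adeyemi and Okafor both have date of consecration or institution 21 Jul 1998, so the next rule applies.
Adeyemi and Okafor both have years in holy orders 11 years, so the next rule applies.
Among Adeyemi and Okafor, alphabetically by surname: Adeyemi before Okafor.
Full order: Okonkwo, Sorensen, Osei, Oyelaran, Delgado, Lindqvist, Adeyemi, Okafor.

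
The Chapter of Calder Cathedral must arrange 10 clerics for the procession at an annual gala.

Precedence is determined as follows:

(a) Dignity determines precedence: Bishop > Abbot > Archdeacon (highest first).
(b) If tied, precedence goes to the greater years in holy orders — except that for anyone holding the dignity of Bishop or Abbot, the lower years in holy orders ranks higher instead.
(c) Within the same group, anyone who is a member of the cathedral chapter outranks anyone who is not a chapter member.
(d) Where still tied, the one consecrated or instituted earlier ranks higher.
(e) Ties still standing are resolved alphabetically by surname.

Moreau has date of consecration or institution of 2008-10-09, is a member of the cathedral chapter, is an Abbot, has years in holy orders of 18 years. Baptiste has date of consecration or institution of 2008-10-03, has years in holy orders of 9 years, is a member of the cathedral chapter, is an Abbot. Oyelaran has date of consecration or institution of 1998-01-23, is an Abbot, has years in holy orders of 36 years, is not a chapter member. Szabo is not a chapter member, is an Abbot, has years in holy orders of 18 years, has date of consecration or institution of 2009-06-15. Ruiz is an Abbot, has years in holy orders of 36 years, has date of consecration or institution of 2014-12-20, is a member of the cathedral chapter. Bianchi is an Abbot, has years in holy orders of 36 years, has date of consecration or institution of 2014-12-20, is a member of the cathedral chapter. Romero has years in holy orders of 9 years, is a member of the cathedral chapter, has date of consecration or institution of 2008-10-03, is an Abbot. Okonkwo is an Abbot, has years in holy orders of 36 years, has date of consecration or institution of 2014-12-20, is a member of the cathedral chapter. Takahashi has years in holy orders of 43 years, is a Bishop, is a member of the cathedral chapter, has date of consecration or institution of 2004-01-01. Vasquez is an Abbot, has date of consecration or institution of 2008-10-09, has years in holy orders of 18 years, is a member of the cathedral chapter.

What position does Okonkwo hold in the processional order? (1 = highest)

By dignity: Takahashi (Bishop); then Baptiste, Romero, Moreau, Vasquez, Szabo, Bianchi, Okonkwo, Ruiz and Oyelaran (Abbot).
Among Baptiste, Romero, Moreau, Vasquez, Szabo, Bianchi, Okonkwo, Ruiz and Oyelaran, by years in holy orders (lower first) (reversed rule for this group): Baptiste and Romero (9 years) before Moreau, Vasquez and Szabo (18 years) before Bianchi, Okonkwo, Ruiz and Oyelaran (36 years).
Baptiste and Romero are each a member of the cathedral chapter, so the next rule applies.
Baptiste and Romero both have date of consecration or institution 2008-10-03, so the next rule applies.
Among Baptiste and Romero, alphabetically by surname: Baptiste before Romero.
Among Moreau, Vasquez and Szabo, a member of the cathedral chapter before not a chapter member: Moreau and Vasquez (a member of the cathedral chapter) before Szabo (not a chapter member).
Moreau and Vasquez both have date of consecration or institution 2008-10-09, so the next rule applies.
Among Moreau and Vasquez, alphabetically by surname: Moreau before Vasquez.
Among Bianchi, Okonkwo, Ruiz and Oyelaran, a member of the cathedral chapter before not a chapter member: Bianchi, Okonkwo and Ruiz (a member of the cathedral chapter) before Oyelaran (not a chapter member).
Bianchi, Okonkwo and Ruiz all have date of consecration or institution 2014-12-20, so the next rule applies.
Among Bianchi, Okonkwo and Ruiz, alphabetically by surname: Bianchi before Okonkwo before Ruiz.
Order: Takahashi, Baptiste, Romero, Moreau, Vasquez, Szabo, Bianchi, Okonkwo, Ruiz, Oyelaran. So position 8.

8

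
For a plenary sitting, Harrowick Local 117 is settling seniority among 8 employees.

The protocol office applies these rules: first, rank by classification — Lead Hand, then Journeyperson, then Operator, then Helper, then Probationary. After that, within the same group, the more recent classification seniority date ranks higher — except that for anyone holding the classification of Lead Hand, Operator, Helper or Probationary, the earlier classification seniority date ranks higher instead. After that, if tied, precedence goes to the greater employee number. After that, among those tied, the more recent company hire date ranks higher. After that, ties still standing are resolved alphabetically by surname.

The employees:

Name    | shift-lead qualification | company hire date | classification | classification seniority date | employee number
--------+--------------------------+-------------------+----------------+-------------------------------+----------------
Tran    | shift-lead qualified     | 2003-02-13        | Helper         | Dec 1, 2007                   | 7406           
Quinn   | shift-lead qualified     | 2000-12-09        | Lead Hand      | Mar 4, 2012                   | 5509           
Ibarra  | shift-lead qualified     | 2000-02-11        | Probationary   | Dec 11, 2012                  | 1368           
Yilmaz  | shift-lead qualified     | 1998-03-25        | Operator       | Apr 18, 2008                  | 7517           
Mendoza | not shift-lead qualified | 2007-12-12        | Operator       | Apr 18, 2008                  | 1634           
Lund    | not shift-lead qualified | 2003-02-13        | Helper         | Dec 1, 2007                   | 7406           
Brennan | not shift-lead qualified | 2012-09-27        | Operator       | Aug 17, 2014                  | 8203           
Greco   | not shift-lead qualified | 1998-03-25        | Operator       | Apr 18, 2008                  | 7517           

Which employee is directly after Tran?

By classification: Quinn (Lead Hand); then Greco, Yilmaz, Mendoza and Brennan (Operator); then Lund and Tran (Helper); then Ibarra (Probationary).
Among Greco, Yilmaz, Mendoza and Brennan, by classification seniority date (earlier first) (reversed rule for this group): Greco, Yilmaz and Mendoza (Apr 18, 2008) before Brennan (Aug 17, 2014).
Among Greco, Yilmaz and Mendoza, by employee number (higher first): Greco and Yilmaz (7517) before Mendoza (1634).
Greco and Yilmaz both have company hire date 1998-03-25, so the next rule applies.
Among Greco and Yilmaz, alphabetically by surname: Greco before Yilmaz.
Lund and Tran both have classification seniority date Dec 1, 2007, so the next rule applies.
Lund and Tran both have employee number 7406, so the next rule applies.
Lund and Tran both have company hire date 2003-02-13, so the next rule applies.
Among Lund and Tran, alphabetically by surname: Lund before Tran.
Order: Quinn, Greco, Yilmaz, Mendoza, Brennan, Lund, Tran, Ibarra.

Ibarra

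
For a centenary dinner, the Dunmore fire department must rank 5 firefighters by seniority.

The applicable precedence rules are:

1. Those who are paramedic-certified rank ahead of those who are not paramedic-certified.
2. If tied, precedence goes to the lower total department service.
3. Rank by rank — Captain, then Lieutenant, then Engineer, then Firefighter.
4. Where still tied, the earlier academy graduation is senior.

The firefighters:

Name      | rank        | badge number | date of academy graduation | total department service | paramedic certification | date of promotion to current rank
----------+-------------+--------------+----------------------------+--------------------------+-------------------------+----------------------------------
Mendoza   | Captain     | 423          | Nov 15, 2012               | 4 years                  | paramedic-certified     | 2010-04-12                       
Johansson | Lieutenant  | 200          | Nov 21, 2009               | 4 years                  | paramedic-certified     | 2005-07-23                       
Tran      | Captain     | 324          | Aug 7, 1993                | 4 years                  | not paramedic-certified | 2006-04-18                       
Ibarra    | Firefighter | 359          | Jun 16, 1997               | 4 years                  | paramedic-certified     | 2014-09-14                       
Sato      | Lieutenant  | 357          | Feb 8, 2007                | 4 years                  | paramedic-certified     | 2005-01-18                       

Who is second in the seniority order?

By the first rule: Mendoza, Sato, Johansson and Ibarra (each paramedic-certified); then Tran (not paramedic-certified).
Mendoza, Sato, Johansson and Ibarra all have total department service 4 years, so the next rule applies.
Among Mendoza, Sato, Johansson and Ibarra, by rank: Mendoza (Captain) before Sato and Johansson (Lieutenant) before Ibarra (Firefighter).
Among Sato and Johansson, by date of academy graduation (earlier first): Sato (Feb 8, 2007) before Johansson (Nov 21, 2009).
Order: Mendoza, Sato, Johansson, Ibarra, Tran.

Sato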